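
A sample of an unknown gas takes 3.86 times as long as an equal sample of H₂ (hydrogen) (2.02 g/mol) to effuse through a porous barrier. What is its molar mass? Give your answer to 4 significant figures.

Since effusion rate ∝ 1/√M, t_X/t_H₂ = √(M_X/M_H₂).
3.86 = √(M_X/2.02)
M_X = 2.02 × 3.86² = 2.02 × 14.90 = 30.10 g/mol

30.10 g/mol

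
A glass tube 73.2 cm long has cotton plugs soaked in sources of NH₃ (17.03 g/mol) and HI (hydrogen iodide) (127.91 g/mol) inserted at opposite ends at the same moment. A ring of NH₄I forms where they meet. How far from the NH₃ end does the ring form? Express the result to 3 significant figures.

53.6 cm

Distances travelled in equal time are proportional to diffusion rates, so d_NH₃/d_HI = √(M_HI/M_NH₃) = √(127.91/17.03) = 2.741.
With d_NH₃ + d_HI = 73.2 cm, d_HI = 73.2/(1 + 2.741) = 19.57 cm.
d_NH₃ = 73.2 − 19.57 = 53.6 cm.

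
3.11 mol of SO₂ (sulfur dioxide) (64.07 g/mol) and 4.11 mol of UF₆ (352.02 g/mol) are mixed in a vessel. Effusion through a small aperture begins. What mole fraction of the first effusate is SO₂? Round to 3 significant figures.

0.639

Each component's effusion rate ∝ (its partial pressure)·(1/√M) ∝ n_i/√M_i.
So x_SO₂ in the escaping gas = (n_SO₂/√M_SO₂) / Σ(n_i/√M_i)
= (3.11/√64.07) / (3.11/√64.07 + 4.11/√352.02) = 0.3885/(0.3885 + 0.2191) = 0.639.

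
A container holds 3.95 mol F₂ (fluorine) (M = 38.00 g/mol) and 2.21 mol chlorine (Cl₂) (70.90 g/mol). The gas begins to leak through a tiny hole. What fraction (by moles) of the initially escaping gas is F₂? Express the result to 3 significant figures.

0.709

Rate_i ∝ x_i/√M_i (Graham's law weighted by mole fraction), so the effusate composition follows n_i/√M_i.
Mole fraction of F₂ in the effusate = (n_F₂/√M_F₂) / (n_F₂/√M_F₂ + n_Cl₂/√M_Cl₂)
= (3.95/√38.00) / (3.95/√38.00 + 2.21/√70.90) = 0.6408/(0.6408 + 0.2625) = 0.709.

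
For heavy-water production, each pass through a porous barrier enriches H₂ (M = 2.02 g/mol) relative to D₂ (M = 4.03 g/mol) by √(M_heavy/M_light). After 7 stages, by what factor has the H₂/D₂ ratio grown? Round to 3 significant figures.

Overall factor = α^7 with α = √(4.03/2.02), i.e. (4.03/2.02)^(7/2).
= 1.99505^(7/2) = 11.2.

11.2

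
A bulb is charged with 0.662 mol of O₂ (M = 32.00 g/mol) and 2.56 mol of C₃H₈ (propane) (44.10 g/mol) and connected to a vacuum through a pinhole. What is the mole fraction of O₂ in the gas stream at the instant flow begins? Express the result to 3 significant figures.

0.233

Each component's effusion rate ∝ (its partial pressure)·(1/√M) ∝ n_i/√M_i.
x_O₂(eff) = (n_O₂/√M_O₂) / (n_O₂/√M_O₂ + n_C₃H₈/√M_C₃H₈)
= (0.662/√32.00) / (0.662/√32.00 + 2.56/√44.10) = 0.1170/(0.1170 + 0.3855) = 0.233.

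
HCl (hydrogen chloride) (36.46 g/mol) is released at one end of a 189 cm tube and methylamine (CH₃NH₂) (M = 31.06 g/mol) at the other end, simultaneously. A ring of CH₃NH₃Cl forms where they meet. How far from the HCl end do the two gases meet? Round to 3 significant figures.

Graham's law gives d_HCl/d_CH₃NH₂ = rate_HCl/rate_CH₃NH₂ = √(M_CH₃NH₂/M_HCl) = √(31.06/36.46) = 0.9230.
With d_HCl + d_CH₃NH₂ = 189 cm, d_CH₃NH₂ = 189/(1 + 0.9230) = 98.28 cm.
d_HCl = 189 − 98.28 = 90.7 cm.

90.7 cm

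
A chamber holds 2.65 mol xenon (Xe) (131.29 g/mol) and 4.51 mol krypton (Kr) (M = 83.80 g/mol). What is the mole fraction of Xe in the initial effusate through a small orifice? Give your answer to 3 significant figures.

0.319

Rate_i ∝ x_i/√M_i (Graham's law weighted by mole fraction), so the effusate composition follows n_i/√M_i.
x_Xe(eff) = (n_Xe/√M_Xe) / (n_Xe/√M_Xe + n_Kr/√M_Kr)
= (2.65/√131.29) / (2.65/√131.29 + 4.51/√83.80) = 0.2313/(0.2313 + 0.4927) = 0.319.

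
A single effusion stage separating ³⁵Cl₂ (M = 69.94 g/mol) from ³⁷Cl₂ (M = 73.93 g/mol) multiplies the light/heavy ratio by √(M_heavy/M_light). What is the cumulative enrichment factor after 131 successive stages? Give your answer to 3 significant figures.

37.9

Each stage multiplies the ratio by α = √(73.93/69.94), so after 131 stages the overall factor is α^131 = (73.93/69.94)^(131/2).
= 1.05705^(131/2) = 37.9.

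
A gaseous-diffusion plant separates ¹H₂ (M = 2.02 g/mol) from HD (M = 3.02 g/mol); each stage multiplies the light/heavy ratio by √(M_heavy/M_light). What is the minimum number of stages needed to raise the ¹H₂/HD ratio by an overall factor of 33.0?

18

Single-stage factor α = √(3.02/2.02), so ln α = ½ ln(1.49505) = 0.2011.
Need α^N ≥ 33.0 ⇒ N ≥ ln(33.0) / ln α = 3.497 / 0.2011 = 17.39.
Minimum whole number of stages: N = 18.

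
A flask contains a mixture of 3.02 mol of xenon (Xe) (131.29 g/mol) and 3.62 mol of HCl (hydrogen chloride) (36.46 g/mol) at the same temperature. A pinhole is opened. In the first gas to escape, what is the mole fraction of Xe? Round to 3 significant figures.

Each component's effusion rate ∝ (its partial pressure)·(1/√M) ∝ n_i/√M_i.
Mole fraction of Xe in the effusate = (n_Xe/√M_Xe) / (n_Xe/√M_Xe + n_HCl/√M_HCl)
= (3.02/√131.29) / (3.02/√131.29 + 3.62/√36.46) = 0.2636/(0.2636 + 0.5995) = 0.305.

0.305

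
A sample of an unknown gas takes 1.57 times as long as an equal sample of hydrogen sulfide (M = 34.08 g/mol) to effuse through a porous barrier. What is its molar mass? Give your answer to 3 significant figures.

Graham's law gives t_X/t_H₂S = √(M_X/M_H₂S).
1.57 = √(M_X/34.08)
M_X = 34.08 × 1.57² = 34.08 × 2.465 = 84.0 g/mol

84.0 g/mol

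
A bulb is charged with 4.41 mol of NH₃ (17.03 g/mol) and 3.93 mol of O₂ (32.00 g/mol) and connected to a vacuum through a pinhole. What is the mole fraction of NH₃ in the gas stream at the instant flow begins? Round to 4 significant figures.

Rate_i ∝ x_i/√M_i (Graham's law weighted by mole fraction), so the effusate composition follows n_i/√M_i.
Mole fraction of NH₃ in the effusate = (n_NH₃/√M_NH₃) / (n_NH₃/√M_NH₃ + n_O₂/√M_O₂)
= (4.41/√17.03) / (4.41/√17.03 + 3.93/√32.00) = 1.069/(1.069 + 0.6947) = 0.6060.

0.6060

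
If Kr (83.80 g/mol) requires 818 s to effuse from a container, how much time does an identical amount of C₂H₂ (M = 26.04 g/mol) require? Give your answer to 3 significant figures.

Since effusion rate ∝ 1/√M, t_C₂H₂/t_Kr = √(M_C₂H₂/M_Kr) = √(26.04/83.80) = √0.3107 = 0.5574.
So the time for C₂H₂ is 818 × 0.5574 = 456 s.

456 s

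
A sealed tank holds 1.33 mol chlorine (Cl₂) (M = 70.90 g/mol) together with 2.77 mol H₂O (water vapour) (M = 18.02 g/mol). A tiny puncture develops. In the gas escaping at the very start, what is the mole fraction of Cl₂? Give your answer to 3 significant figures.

Each component's effusion rate ∝ (its partial pressure)·(1/√M) ∝ n_i/√M_i.
x_Cl₂(eff) = (n_Cl₂/√M_Cl₂) / (n_Cl₂/√M_Cl₂ + n_H₂O/√M_H₂O)
= (1.33/√70.90) / (1.33/√70.90 + 2.77/√18.02) = 0.1580/(0.1580 + 0.6525) = 0.195.

0.195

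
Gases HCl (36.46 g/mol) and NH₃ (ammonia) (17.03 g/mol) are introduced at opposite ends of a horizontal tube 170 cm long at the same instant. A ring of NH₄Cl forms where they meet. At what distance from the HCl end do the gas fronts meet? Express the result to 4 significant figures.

Distances travelled in equal time are proportional to diffusion rates, so d_HCl/d_NH₃ = √(M_NH₃/M_HCl) = √(17.03/36.46) = 0.6834.
With d_HCl + d_NH₃ = 170 cm, d_NH₃ = 170/(1 + 0.6834) = 101.0 cm.
d_HCl = 170 − 101.0 = 69.02 cm.

69.02 cm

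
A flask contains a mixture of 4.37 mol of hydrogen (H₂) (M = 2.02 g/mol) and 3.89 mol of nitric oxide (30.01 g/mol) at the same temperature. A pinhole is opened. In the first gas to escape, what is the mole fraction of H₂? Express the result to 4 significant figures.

Each component's effusion rate ∝ (its partial pressure)·(1/√M) ∝ n_i/√M_i.
Mole fraction of H₂ in the effusate = (n_H₂/√M_H₂) / (n_H₂/√M_H₂ + n_NO/√M_NO)
= (4.37/√2.02) / (4.37/√2.02 + 3.89/√30.01) = 3.075/(3.075 + 0.7101) = 0.8124.

0.8124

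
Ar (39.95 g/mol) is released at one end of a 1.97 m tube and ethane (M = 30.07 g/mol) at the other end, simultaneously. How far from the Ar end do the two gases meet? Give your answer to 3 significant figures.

0.915 m

Distances travelled in equal time are proportional to diffusion rates, so d_Ar/d_C₂H₆ = √(M_C₂H₆/M_Ar) = √(30.07/39.95) = 0.8676.
With d_Ar + d_C₂H₆ = 1.97 m, d_C₂H₆ = 1.97/(1 + 0.8676) = 1.055 m.
d_Ar = 1.97 − 1.055 = 0.915 m.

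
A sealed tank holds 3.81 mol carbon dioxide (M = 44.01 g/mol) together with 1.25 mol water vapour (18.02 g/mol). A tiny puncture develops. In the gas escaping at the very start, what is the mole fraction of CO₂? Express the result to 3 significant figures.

Rate_i ∝ x_i/√M_i (Graham's law weighted by mole fraction), so the effusate composition follows n_i/√M_i.
So x_CO₂ in the escaping gas = (n_CO₂/√M_CO₂) / Σ(n_i/√M_i)
= (3.81/√44.01) / (3.81/√44.01 + 1.25/√18.02) = 0.5743/(0.5743 + 0.2945) = 0.661.

0.661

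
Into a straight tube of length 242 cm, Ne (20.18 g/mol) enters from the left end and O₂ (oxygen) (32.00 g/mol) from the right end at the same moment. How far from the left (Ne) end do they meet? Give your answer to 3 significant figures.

Distances travelled in equal time are proportional to diffusion rates, so d_Ne/d_O₂ = √(M_O₂/M_Ne) = √(32.00/20.18) = 1.259.
With d_Ne + d_O₂ = 242 cm, d_O₂ = 242/(1 + 1.259) = 107.1 cm.
d_Ne = 242 − 107.1 = 135 cm.

135 cm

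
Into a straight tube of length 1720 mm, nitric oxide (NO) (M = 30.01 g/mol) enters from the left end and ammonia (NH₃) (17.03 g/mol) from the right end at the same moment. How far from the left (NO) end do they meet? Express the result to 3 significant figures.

The fronts meet when d_NO + d_NH₃ = L with d_NO/d_NH₃ = √(M_NH₃/M_NO) (Graham's law). Here √(M_NH₃/M_NO) = √(17.03/30.01) = 0.7533.
With d_NO + d_NH₃ = 1720 mm, d_NH₃ = 1720/(1 + 0.7533) = 981.0 mm.
d_NO = 1720 − 981.0 = 739 mm.

739 mm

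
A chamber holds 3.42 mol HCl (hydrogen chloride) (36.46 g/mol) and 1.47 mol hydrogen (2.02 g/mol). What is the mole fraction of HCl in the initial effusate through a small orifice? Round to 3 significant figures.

0.354

The effusion rate of species i is ∝ p_i/√M_i ∝ n_i/√M_i.
So x_HCl in the escaping gas = (n_HCl/√M_HCl) / Σ(n_i/√M_i)
= (3.42/√36.46) / (3.42/√36.46 + 1.47/√2.02) = 0.5664/(0.5664 + 1.034) = 0.354.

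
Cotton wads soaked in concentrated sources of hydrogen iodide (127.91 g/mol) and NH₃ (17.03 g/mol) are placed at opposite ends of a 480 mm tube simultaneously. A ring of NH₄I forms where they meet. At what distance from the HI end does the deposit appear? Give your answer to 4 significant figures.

128.3 mm

Distances travelled in equal time are proportional to diffusion rates, so d_HI/d_NH₃ = √(M_NH₃/M_HI) = √(17.03/127.91) = 0.3649.
With d_HI + d_NH₃ = 480 mm, d_NH₃ = 480/(1 + 0.3649) = 351.7 mm.
d_HI = 480 − 351.7 = 128.3 mm.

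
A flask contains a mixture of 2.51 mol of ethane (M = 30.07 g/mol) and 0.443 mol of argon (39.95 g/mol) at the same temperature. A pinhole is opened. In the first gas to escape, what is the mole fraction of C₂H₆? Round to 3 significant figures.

Effusion rate of each component ∝ n_i/√M_i (partial pressure × 1/√M).
So x_C₂H₆ in the escaping gas = (n_C₂H₆/√M_C₂H₆) / Σ(n_i/√M_i)
= (2.51/√30.07) / (2.51/√30.07 + 0.443/√39.95) = 0.4577/(0.4577 + 0.07009) = 0.867.

0.867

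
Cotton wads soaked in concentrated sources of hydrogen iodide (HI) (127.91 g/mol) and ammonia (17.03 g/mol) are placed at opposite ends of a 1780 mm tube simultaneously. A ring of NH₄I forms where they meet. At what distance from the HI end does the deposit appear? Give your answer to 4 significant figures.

475.9 mm

Distances travelled in equal time are proportional to diffusion rates, so d_HI/d_NH₃ = √(M_NH₃/M_HI) = √(17.03/127.91) = 0.3649.
With d_HI + d_NH₃ = 1780 mm, d_NH₃ = 1780/(1 + 0.3649) = 1304 mm.
d_HI = 1780 − 1304 = 475.9 mm.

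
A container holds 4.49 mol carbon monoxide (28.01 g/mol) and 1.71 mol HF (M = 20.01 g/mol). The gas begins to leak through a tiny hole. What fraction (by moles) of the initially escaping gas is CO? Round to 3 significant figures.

Each component's effusion rate ∝ (its partial pressure)·(1/√M) ∝ n_i/√M_i.
Mole fraction of CO in the effusate = (n_CO/√M_CO) / (n_CO/√M_CO + n_HF/√M_HF)
= (4.49/√28.01) / (4.49/√28.01 + 1.71/√20.01) = 0.8484/(0.8484 + 0.3823) = 0.689.

0.689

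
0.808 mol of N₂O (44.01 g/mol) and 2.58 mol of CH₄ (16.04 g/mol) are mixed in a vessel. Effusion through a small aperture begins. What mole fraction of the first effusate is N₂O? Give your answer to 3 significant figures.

Effusion rate of each component ∝ n_i/√M_i (partial pressure × 1/√M).
So x_N₂O in the escaping gas = (n_N₂O/√M_N₂O) / Σ(n_i/√M_i)
= (0.808/√44.01) / (0.808/√44.01 + 2.58/√16.04) = 0.1218/(0.1218 + 0.6442) = 0.159.

0.159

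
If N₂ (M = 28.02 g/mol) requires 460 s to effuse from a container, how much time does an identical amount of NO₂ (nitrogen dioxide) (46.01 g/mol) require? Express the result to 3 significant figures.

From Graham's law, t_NO₂/t_N₂ = √(M_NO₂/M_N₂) = √(46.01/28.02) = √1.642 = 1.281.
So the time for NO₂ is 460 × 1.281 = 589 s.

589 s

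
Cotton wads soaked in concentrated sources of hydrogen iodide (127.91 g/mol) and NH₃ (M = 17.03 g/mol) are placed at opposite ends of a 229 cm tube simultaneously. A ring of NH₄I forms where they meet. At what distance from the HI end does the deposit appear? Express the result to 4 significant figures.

Distances travelled in equal time are proportional to diffusion rates, so d_HI/d_NH₃ = √(M_NH₃/M_HI) = √(17.03/127.91) = 0.3649.
With d_HI + d_NH₃ = 229 cm, d_NH₃ = 229/(1 + 0.3649) = 167.8 cm.
d_HI = 229 − 167.8 = 61.22 cm.

61.22 cm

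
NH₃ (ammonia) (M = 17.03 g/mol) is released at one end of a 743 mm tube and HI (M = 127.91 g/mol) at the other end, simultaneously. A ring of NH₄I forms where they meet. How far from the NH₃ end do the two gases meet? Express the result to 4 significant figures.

Distances travelled in equal time are proportional to diffusion rates, so d_NH₃/d_HI = √(M_HI/M_NH₃) = √(127.91/17.03) = 2.741.
With d_NH₃ + d_HI = 743 mm, d_HI = 743/(1 + 2.741) = 198.6 mm.
d_NH₃ = 743 − 198.6 = 544.4 mm.

544.4 mm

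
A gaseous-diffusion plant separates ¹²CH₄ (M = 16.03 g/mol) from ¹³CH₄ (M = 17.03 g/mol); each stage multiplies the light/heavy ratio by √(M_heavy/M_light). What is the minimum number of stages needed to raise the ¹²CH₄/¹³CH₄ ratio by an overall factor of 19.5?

99

Per stage α = (17.03/16.03)^(1/2) = 1.06238^0.5, giving ln α = 0.03026.
Need α^N ≥ 19.5 ⇒ N ≥ ln(19.5) / ln α = 2.970 / 0.03026 = 98.17.
So at least 99 stages are needed.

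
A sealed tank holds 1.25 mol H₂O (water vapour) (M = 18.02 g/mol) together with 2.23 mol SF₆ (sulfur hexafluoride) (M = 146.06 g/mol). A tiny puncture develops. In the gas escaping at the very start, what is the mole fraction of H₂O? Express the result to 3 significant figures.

0.615

Effusion rate of each component ∝ n_i/√M_i (partial pressure × 1/√M).
Mole fraction of H₂O in the effusate = (n_H₂O/√M_H₂O) / (n_H₂O/√M_H₂O + n_SF₆/√M_SF₆)
= (1.25/√18.02) / (1.25/√18.02 + 2.23/√146.06) = 0.2945/(0.2945 + 0.1845) = 0.615.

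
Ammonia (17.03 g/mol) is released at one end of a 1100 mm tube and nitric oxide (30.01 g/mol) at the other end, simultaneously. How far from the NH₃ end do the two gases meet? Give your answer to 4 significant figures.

627.4 mm

Distances travelled in equal time are proportional to diffusion rates, so d_NH₃/d_NO = √(M_NO/M_NH₃) = √(30.01/17.03) = 1.327.
With d_NH₃ + d_NO = 1100 mm, d_NO = 1100/(1 + 1.327) = 472.6 mm.
d_NH₃ = 1100 − 472.6 = 627.4 mm.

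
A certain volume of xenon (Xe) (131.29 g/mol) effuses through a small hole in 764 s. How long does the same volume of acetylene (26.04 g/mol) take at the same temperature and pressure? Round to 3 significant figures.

By Graham's law, t_C₂H₂/t_Xe = √(M_C₂H₂/M_Xe) = √(26.04/131.29) = √0.1983 = 0.4454.
So the time for C₂H₂ is 764 × 0.4454 = 340 s.

340 s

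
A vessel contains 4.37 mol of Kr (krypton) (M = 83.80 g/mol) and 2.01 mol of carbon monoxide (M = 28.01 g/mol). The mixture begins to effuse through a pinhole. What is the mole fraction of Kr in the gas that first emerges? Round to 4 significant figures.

The effusion rate of species i is ∝ p_i/√M_i ∝ n_i/√M_i.
x_Kr(eff) = (n_Kr/√M_Kr) / (n_Kr/√M_Kr + n_CO/√M_CO)
= (4.37/√83.80) / (4.37/√83.80 + 2.01/√28.01) = 0.4774/(0.4774 + 0.3798) = 0.5569.

0.5569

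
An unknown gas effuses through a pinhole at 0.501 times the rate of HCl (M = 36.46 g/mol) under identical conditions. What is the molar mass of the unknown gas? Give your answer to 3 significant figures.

145 g/mol

From Graham's law, rate_X/rate_HCl = √(M_HCl/M_X).
0.501 = √(36.46/M_X)
M_X = 36.46 / 0.501² = 36.46 / 0.2510 = 145 g/mol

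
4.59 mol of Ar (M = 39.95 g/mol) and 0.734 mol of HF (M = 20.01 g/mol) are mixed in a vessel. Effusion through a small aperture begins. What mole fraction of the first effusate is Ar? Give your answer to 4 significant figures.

0.8157

Each component's effusion rate ∝ (its partial pressure)·(1/√M) ∝ n_i/√M_i.
So x_Ar in the escaping gas = (n_Ar/√M_Ar) / Σ(n_i/√M_i)
= (4.59/√39.95) / (4.59/√39.95 + 0.734/√20.01) = 0.7262/(0.7262 + 0.1641) = 0.8157.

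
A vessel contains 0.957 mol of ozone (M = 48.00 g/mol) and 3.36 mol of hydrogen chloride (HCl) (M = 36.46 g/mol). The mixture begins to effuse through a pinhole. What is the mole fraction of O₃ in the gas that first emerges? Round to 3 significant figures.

Rate_i ∝ x_i/√M_i (Graham's law weighted by mole fraction), so the effusate composition follows n_i/√M_i.
Mole fraction of O₃ in the effusate = (n_O₃/√M_O₃) / (n_O₃/√M_O₃ + n_HCl/√M_HCl)
= (0.957/√48.00) / (0.957/√48.00 + 3.36/√36.46) = 0.1381/(0.1381 + 0.5565) = 0.199.

0.199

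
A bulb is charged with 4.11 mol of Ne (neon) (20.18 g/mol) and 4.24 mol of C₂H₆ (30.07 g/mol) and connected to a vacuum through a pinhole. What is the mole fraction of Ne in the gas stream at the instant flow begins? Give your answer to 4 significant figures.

0.5420

Effusion rate of each component ∝ n_i/√M_i (partial pressure × 1/√M).
Mole fraction of Ne in the effusate = (n_Ne/√M_Ne) / (n_Ne/√M_Ne + n_C₂H₆/√M_C₂H₆)
= (4.11/√20.18) / (4.11/√20.18 + 4.24/√30.07) = 0.9149/(0.9149 + 0.7732) = 0.5420.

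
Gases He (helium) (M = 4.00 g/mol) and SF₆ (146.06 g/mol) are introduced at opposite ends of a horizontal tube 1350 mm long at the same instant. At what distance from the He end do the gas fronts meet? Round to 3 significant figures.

Distances travelled in equal time are proportional to diffusion rates, so d_He/d_SF₆ = √(M_SF₆/M_He) = √(146.06/4.00) = 6.043.
With d_He + d_SF₆ = 1350 mm, d_SF₆ = 1350/(1 + 6.043) = 191.7 mm.
d_He = 1350 − 191.7 = 1160 mm.

1160 mm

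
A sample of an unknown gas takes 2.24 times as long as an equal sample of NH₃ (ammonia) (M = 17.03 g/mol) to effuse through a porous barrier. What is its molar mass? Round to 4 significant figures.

Using Graham's law: t_X/t_NH₃ = √(M_X/M_NH₃).
2.24 = √(M_X/17.03)
M_X = 17.03 × 2.24² = 17.03 × 5.018 = 85.45 g/mol

85.45 g/mol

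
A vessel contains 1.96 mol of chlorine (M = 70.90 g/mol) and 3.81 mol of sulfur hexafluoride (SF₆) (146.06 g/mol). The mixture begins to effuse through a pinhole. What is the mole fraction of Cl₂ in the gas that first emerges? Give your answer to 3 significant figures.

0.425

The effusion rate of species i is ∝ p_i/√M_i ∝ n_i/√M_i.
Mole fraction of Cl₂ in the effusate = (n_Cl₂/√M_Cl₂) / (n_Cl₂/√M_Cl₂ + n_SF₆/√M_SF₆)
= (1.96/√70.90) / (1.96/√70.90 + 3.81/√146.06) = 0.2328/(0.2328 + 0.3153) = 0.425.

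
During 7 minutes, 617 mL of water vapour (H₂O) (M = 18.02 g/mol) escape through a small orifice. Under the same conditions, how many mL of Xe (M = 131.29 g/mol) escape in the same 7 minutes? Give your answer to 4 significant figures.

228.6 mL

Since effusion rate ∝ 1/√M, rate_Xe/rate_H₂O = √(M_H₂O/M_Xe) = √(18.02/131.29) = √0.1373 = 0.3705.
So the volume for Xe is 617 × 0.3705 = 228.6 mL.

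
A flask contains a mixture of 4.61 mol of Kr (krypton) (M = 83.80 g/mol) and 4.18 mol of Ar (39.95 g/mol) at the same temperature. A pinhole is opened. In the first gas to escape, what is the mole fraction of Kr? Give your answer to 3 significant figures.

0.432

Effusion rate of each component ∝ n_i/√M_i (partial pressure × 1/√M).
So x_Kr in the escaping gas = (n_Kr/√M_Kr) / Σ(n_i/√M_i)
= (4.61/√83.80) / (4.61/√83.80 + 4.18/√39.95) = 0.5036/(0.5036 + 0.6613) = 0.432.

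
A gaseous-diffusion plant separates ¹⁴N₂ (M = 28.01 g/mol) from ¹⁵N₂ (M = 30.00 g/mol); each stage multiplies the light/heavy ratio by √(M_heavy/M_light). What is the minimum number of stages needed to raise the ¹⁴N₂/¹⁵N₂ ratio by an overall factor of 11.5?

Single-stage factor α = √(30.00/28.01), so ln α = ½ ln(1.07105) = 0.03432.
Need α^N ≥ 11.5 ⇒ N ≥ ln(11.5) / ln α = 2.442 / 0.03432 = 71.17.
Minimum whole number of stages: N = 72.

72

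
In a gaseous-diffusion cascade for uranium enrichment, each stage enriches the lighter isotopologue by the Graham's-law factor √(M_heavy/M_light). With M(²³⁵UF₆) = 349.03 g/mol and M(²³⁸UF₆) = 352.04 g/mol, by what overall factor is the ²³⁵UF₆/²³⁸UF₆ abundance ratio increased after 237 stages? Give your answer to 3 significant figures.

Each stage multiplies the ratio by α = √(352.04/349.03), so after 237 stages the overall factor is α^237 = (352.04/349.03)^(237/2).
= 1.00862^(237/2) = 2.77.

2.77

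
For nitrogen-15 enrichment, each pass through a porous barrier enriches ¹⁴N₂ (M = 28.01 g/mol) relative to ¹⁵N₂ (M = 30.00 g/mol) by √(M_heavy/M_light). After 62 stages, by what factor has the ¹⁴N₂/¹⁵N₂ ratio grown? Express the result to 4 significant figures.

8.396

After 62 stages the ratio has grown by (√(30.00/28.01))^62 = (30.00/28.01)^(62/2).
= 1.07105^31 = 8.396.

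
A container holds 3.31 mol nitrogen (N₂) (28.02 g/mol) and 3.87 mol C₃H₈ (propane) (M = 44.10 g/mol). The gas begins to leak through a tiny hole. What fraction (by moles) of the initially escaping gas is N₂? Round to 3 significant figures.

0.518

Rate_i ∝ x_i/√M_i (Graham's law weighted by mole fraction), so the effusate composition follows n_i/√M_i.
Mole fraction of N₂ in the effusate = (n_N₂/√M_N₂) / (n_N₂/√M_N₂ + n_C₃H₈/√M_C₃H₈)
= (3.31/√28.02) / (3.31/√28.02 + 3.87/√44.10) = 0.6253/(0.6253 + 0.5828) = 0.518.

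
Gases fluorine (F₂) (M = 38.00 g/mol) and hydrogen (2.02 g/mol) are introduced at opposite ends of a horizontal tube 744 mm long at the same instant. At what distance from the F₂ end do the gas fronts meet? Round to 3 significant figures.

In equal time, each gas travels a distance ∝ its rate ∝ 1/√M, so d_F₂/d_H₂ = √(M_H₂/M_F₂) = √(2.02/38.00) = 0.2306.
With d_F₂ + d_H₂ = 744 mm, d_H₂ = 744/(1 + 0.2306) = 604.6 mm.
d_F₂ = 744 − 604.6 = 139 mm.

139 mm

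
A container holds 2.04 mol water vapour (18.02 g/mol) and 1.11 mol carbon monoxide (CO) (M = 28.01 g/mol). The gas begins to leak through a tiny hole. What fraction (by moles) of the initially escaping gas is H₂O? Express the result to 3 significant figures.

0.696

Each component's effusion rate ∝ (its partial pressure)·(1/√M) ∝ n_i/√M_i.
So x_H₂O in the escaping gas = (n_H₂O/√M_H₂O) / Σ(n_i/√M_i)
= (2.04/√18.02) / (2.04/√18.02 + 1.11/√28.01) = 0.4806/(0.4806 + 0.2097) = 0.696.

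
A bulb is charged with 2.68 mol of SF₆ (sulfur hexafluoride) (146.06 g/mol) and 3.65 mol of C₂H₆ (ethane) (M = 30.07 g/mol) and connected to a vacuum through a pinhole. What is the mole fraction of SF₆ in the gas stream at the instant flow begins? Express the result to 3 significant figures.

Rate_i ∝ x_i/√M_i (Graham's law weighted by mole fraction), so the effusate composition follows n_i/√M_i.
So x_SF₆ in the escaping gas = (n_SF₆/√M_SF₆) / Σ(n_i/√M_i)
= (2.68/√146.06) / (2.68/√146.06 + 3.65/√30.07) = 0.2218/(0.2218 + 0.6656) = 0.250.

0.250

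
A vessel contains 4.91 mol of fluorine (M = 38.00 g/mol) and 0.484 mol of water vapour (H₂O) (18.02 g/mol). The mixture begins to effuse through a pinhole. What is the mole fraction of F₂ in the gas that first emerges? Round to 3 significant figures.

Each component's effusion rate ∝ (its partial pressure)·(1/√M) ∝ n_i/√M_i.
So x_F₂ in the escaping gas = (n_F₂/√M_F₂) / Σ(n_i/√M_i)
= (4.91/√38.00) / (4.91/√38.00 + 0.484/√18.02) = 0.7965/(0.7965 + 0.1140) = 0.875.

0.875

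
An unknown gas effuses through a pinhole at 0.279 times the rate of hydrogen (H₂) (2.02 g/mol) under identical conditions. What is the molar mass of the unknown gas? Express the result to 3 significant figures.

Graham's law gives rate_X/rate_H₂ = √(M_H₂/M_X).
0.279 = √(2.02/M_X)
M_X = 2.02 / 0.279² = 2.02 / 0.07784 = 26.0 g/mol

26.0 g/mol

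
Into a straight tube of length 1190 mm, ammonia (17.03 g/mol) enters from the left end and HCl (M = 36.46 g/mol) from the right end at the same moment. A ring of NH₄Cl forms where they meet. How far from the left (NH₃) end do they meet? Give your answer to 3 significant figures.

707 mm

Graham's law gives d_NH₃/d_HCl = rate_NH₃/rate_HCl = √(M_HCl/M_NH₃) = √(36.46/17.03) = 1.463.
With d_NH₃ + d_HCl = 1190 mm, d_HCl = 1190/(1 + 1.463) = 483.1 mm.
d_NH₃ = 1190 − 483.1 = 707 mm.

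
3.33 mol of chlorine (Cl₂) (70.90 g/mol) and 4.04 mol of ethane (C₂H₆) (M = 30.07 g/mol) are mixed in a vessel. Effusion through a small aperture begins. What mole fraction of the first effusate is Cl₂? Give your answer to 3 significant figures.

0.349

Rate_i ∝ x_i/√M_i (Graham's law weighted by mole fraction), so the effusate composition follows n_i/√M_i.
So x_Cl₂ in the escaping gas = (n_Cl₂/√M_Cl₂) / Σ(n_i/√M_i)
= (3.33/√70.90) / (3.33/√70.90 + 4.04/√30.07) = 0.3955/(0.3955 + 0.7367) = 0.349.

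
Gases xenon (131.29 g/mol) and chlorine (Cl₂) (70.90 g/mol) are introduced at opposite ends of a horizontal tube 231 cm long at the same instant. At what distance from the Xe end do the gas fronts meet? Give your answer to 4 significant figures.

97.85 cm

In equal time, each gas travels a distance ∝ its rate ∝ 1/√M, so d_Xe/d_Cl₂ = √(M_Cl₂/M_Xe) = √(70.90/131.29) = 0.7349.
With d_Xe + d_Cl₂ = 231 cm, d_Cl₂ = 231/(1 + 0.7349) = 133.2 cm.
d_Xe = 231 − 133.2 = 97.85 cm.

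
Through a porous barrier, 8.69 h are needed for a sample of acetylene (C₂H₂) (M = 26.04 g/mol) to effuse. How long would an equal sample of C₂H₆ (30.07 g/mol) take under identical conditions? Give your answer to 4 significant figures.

Since effusion rate ∝ 1/√M, t_C₂H₆/t_C₂H₂ = √(M_C₂H₆/M_C₂H₂) = √(30.07/26.04) = √1.155 = 1.075.
So the time for C₂H₆ is 8.69 × 1.075 = 9.338 h.

9.338 h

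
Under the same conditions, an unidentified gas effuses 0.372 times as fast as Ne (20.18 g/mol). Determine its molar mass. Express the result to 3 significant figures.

Since effusion rate ∝ 1/√M, rate_X/rate_Ne = √(M_Ne/M_X).
0.372 = √(20.18/M_X)
M_X = 20.18 / 0.372² = 20.18 / 0.1384 = 146 g/mol

146 g/mol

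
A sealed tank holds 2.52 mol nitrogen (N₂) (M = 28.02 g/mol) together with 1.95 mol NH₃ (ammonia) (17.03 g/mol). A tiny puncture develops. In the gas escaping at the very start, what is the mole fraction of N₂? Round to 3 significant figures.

The effusion rate of species i is ∝ p_i/√M_i ∝ n_i/√M_i.
x_N₂(eff) = (n_N₂/√M_N₂) / (n_N₂/√M_N₂ + n_NH₃/√M_NH₃)
= (2.52/√28.02) / (2.52/√28.02 + 1.95/√17.03) = 0.4761/(0.4761 + 0.4725) = 0.502.

0.502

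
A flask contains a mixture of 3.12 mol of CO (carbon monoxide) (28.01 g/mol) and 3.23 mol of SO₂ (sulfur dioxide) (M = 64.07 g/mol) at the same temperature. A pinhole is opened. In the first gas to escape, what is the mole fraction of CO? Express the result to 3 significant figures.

0.594

Each component's effusion rate ∝ (its partial pressure)·(1/√M) ∝ n_i/√M_i.
Mole fraction of CO in the effusate = (n_CO/√M_CO) / (n_CO/√M_CO + n_SO₂/√M_SO₂)
= (3.12/√28.01) / (3.12/√28.01 + 3.23/√64.07) = 0.5895/(0.5895 + 0.4035) = 0.594.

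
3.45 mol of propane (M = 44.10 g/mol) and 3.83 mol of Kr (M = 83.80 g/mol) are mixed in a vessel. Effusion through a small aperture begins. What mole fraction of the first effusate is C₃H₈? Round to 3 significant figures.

0.554

The effusion rate of species i is ∝ p_i/√M_i ∝ n_i/√M_i.
Mole fraction of C₃H₈ in the effusate = (n_C₃H₈/√M_C₃H₈) / (n_C₃H₈/√M_C₃H₈ + n_Kr/√M_Kr)
= (3.45/√44.10) / (3.45/√44.10 + 3.83/√83.80) = 0.5195/(0.5195 + 0.4184) = 0.554.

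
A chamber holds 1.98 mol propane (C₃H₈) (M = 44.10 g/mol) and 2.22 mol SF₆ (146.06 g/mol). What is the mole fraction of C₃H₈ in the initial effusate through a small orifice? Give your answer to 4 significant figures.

The effusion rate of species i is ∝ p_i/√M_i ∝ n_i/√M_i.
Mole fraction of C₃H₈ in the effusate = (n_C₃H₈/√M_C₃H₈) / (n_C₃H₈/√M_C₃H₈ + n_SF₆/√M_SF₆)
= (1.98/√44.10) / (1.98/√44.10 + 2.22/√146.06) = 0.2982/(0.2982 + 0.1837) = 0.6188.

0.6188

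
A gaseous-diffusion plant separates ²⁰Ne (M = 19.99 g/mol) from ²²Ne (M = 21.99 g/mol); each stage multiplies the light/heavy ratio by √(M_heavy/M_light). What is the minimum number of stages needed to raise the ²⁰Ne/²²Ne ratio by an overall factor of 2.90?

Per stage α = (21.99/19.99)^(1/2) = 1.10005^0.5, giving ln α = 0.04768.
Need α^N ≥ 2.90 ⇒ N ≥ ln(2.90) / ln α = 1.065 / 0.04768 = 22.33.
So at least 23 stages are needed.

23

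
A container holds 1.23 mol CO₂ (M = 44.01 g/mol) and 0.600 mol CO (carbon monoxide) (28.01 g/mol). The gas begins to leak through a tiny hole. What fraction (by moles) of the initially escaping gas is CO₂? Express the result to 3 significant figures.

Effusion rate of each component ∝ n_i/√M_i (partial pressure × 1/√M).
Mole fraction of CO₂ in the effusate = (n_CO₂/√M_CO₂) / (n_CO₂/√M_CO₂ + n_CO/√M_CO)
= (1.23/√44.01) / (1.23/√44.01 + 0.600/√28.01) = 0.1854/(0.1854 + 0.1134) = 0.621.

0.621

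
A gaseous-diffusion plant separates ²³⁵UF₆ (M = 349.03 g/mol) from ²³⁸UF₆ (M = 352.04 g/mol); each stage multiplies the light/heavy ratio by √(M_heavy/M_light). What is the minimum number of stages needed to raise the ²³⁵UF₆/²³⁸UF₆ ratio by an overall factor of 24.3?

744

Per stage α = (352.04/349.03)^(1/2) = 1.00862^0.5, giving ln α = 0.004293.
Need α^N ≥ 24.3 ⇒ N ≥ ln(24.3) / ln α = 3.190 / 0.004293 = 743.10.
Minimum whole number of stages: N = 744.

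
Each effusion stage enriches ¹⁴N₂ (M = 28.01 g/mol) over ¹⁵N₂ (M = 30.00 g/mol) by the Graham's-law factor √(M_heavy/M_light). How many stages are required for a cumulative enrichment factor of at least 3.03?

Per stage α = (30.00/28.01)^(1/2) = 1.07105^0.5, giving ln α = 0.03432.
Need α^N ≥ 3.03 ⇒ N ≥ ln(3.03) / ln α = 1.109 / 0.03432 = 32.30.
So at least 33 stages are needed.

33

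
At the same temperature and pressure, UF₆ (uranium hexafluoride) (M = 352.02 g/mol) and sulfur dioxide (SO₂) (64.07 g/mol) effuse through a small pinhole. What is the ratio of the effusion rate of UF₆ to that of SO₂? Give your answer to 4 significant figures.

Using Graham's law: rate_UF₆/rate_SO₂ = √(M_SO₂/M_UF₆) = √(64.07/352.02) = √0.1820 = 0.4266.

0.4266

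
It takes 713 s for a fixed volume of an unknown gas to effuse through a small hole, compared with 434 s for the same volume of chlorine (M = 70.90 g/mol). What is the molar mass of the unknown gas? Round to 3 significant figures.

Using Graham's law: t_X/t_Cl₂ = √(M_X/M_Cl₂).
713/434 = 1.643 = √(M_X/70.90)
M_X = 70.90 × 1.643² = 70.90 × 2.699 = 191 g/mol

191 g/mol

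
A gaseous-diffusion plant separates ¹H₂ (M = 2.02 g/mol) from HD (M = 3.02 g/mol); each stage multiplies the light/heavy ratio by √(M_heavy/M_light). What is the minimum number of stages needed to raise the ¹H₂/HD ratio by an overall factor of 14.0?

Single-stage factor α = √(3.02/2.02), so ln α = ½ ln(1.49505) = 0.2011.
Need α^N ≥ 14.0 ⇒ N ≥ ln(14.0) / ln α = 2.639 / 0.2011 = 13.12.
Rounding up, N = 14 stages.

14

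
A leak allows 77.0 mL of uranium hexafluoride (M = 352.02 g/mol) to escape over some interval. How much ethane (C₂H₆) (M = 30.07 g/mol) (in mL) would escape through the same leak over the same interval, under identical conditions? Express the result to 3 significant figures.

263 mL

Using Graham's law: rate_C₂H₆/rate_UF₆ = √(M_UF₆/M_C₂H₆) = √(352.02/30.07) = √11.71 = 3.422.
So the volume for C₂H₆ is 77.0 × 3.422 = 263 mL.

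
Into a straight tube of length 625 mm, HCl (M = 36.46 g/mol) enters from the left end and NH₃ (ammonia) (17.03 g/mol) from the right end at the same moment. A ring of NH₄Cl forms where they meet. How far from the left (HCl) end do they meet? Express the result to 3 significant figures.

254 mm

In equal time, each gas travels a distance ∝ its rate ∝ 1/√M, so d_HCl/d_NH₃ = √(M_NH₃/M_HCl) = √(17.03/36.46) = 0.6834.
With d_HCl + d_NH₃ = 625 mm, d_NH₃ = 625/(1 + 0.6834) = 371.3 mm.
d_HCl = 625 − 371.3 = 254 mm.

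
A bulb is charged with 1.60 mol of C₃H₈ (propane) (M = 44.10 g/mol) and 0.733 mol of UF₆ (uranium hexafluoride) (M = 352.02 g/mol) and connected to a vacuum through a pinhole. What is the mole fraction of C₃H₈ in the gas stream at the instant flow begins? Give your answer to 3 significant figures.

The effusion rate of species i is ∝ p_i/√M_i ∝ n_i/√M_i.
x_C₃H₈(eff) = (n_C₃H₈/√M_C₃H₈) / (n_C₃H₈/√M_C₃H₈ + n_UF₆/√M_UF₆)
= (1.60/√44.10) / (1.60/√44.10 + 0.733/√352.02) = 0.2409/(0.2409 + 0.03907) = 0.860.

0.860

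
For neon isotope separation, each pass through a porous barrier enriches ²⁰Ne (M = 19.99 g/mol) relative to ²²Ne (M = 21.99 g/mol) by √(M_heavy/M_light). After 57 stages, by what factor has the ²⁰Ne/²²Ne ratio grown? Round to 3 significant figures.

Each stage multiplies the ratio by α = √(21.99/19.99), so after 57 stages the overall factor is α^57 = (21.99/19.99)^(57/2).
= 1.10005^(57/2) = 15.1.

15.1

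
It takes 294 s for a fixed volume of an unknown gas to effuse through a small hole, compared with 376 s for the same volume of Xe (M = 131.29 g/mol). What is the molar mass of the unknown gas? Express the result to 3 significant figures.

Since effusion rate ∝ 1/√M, t_X/t_Xe = √(M_X/M_Xe).
294/376 = 0.7819 = √(M_X/131.29)
M_X = 131.29 × 0.7819² = 131.29 × 0.6114 = 80.3 g/mol

80.3 g/mol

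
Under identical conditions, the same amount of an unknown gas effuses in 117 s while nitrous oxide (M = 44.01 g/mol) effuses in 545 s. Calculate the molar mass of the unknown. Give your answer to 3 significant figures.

2.03 g/mol

Using Graham's law: t_X/t_N₂O = √(M_X/M_N₂O).
117/545 = 0.2147 = √(M_X/44.01)
M_X = 44.01 × 0.2147² = 44.01 × 0.04609 = 2.03 g/mol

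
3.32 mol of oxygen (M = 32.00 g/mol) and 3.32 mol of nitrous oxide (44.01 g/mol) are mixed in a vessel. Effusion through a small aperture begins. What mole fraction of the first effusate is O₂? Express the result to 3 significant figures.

0.540

Rate_i ∝ x_i/√M_i (Graham's law weighted by mole fraction), so the effusate composition follows n_i/√M_i.
Mole fraction of O₂ in the effusate = (n_O₂/√M_O₂) / (n_O₂/√M_O₂ + n_N₂O/√M_N₂O)
= (3.32/√32.00) / (3.32/√32.00 + 3.32/√44.01) = 0.5869/(0.5869 + 0.5005) = 0.540.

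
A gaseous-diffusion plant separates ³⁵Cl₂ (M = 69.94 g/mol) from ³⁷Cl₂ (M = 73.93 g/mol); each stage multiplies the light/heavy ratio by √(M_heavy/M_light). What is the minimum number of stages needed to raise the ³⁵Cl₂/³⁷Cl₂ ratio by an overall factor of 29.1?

122

With α = √(73.93/69.94) per stage, ln α = ½ ln(1.05705) = 0.02774.
Need α^N ≥ 29.1 ⇒ N ≥ ln(29.1) / ln α = 3.371 / 0.02774 = 121.51.
Minimum whole number of stages: N = 122.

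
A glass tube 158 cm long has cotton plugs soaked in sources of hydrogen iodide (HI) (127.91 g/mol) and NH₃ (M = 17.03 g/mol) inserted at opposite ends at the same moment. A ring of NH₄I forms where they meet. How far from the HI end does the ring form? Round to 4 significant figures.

In equal time, each gas travels a distance ∝ its rate ∝ 1/√M, so d_HI/d_NH₃ = √(M_NH₃/M_HI) = √(17.03/127.91) = 0.3649.
With d_HI + d_NH₃ = 158 cm, d_NH₃ = 158/(1 + 0.3649) = 115.8 cm.
d_HI = 158 − 115.8 = 42.24 cm.

42.24 cm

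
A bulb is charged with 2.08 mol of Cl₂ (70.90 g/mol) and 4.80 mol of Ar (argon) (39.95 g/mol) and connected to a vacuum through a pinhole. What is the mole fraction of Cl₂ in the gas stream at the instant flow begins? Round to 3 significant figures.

The effusion rate of species i is ∝ p_i/√M_i ∝ n_i/√M_i.
So x_Cl₂ in the escaping gas = (n_Cl₂/√M_Cl₂) / Σ(n_i/√M_i)
= (2.08/√70.90) / (2.08/√70.90 + 4.80/√39.95) = 0.2470/(0.2470 + 0.7594) = 0.245.

0.245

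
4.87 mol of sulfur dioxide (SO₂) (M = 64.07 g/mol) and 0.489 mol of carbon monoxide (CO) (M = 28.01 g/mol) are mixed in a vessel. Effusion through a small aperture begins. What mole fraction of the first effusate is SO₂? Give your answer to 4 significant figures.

The effusion rate of species i is ∝ p_i/√M_i ∝ n_i/√M_i.
x_SO₂(eff) = (n_SO₂/√M_SO₂) / (n_SO₂/√M_SO₂ + n_CO/√M_CO)
= (4.87/√64.07) / (4.87/√64.07 + 0.489/√28.01) = 0.6084/(0.6084 + 0.09240) = 0.8682.

0.8682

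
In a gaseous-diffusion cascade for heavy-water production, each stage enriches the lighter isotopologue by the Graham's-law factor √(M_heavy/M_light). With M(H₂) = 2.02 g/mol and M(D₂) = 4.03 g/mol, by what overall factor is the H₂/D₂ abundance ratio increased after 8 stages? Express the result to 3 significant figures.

After 8 stages the ratio has grown by (√(4.03/2.02))^8 = (4.03/2.02)^(8/2).
= 1.99505^4 = 15.8.

15.8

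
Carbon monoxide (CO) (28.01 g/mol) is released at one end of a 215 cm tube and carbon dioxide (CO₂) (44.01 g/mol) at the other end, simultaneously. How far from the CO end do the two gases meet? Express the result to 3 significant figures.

The fronts meet when d_CO + d_CO₂ = L with d_CO/d_CO₂ = √(M_CO₂/M_CO) (Graham's law). Here √(M_CO₂/M_CO) = √(44.01/28.01) = 1.253.
With d_CO + d_CO₂ = 215 cm, d_CO₂ = 215/(1 + 1.253) = 95.41 cm.
d_CO = 215 − 95.41 = 120 cm.

120 cm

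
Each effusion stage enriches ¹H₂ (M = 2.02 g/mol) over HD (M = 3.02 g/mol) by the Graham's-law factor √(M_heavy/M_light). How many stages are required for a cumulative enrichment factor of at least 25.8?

17

With α = √(3.02/2.02) per stage, ln α = ½ ln(1.49505) = 0.2011.
Need α^N ≥ 25.8 ⇒ N ≥ ln(25.8) / ln α = 3.250 / 0.2011 = 16.16.
So at least 17 stages are needed.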